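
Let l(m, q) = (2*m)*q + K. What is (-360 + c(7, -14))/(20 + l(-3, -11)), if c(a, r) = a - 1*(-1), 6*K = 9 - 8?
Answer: -192/47 ≈ -4.0851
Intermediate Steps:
K = ⅙ (K = (9 - 8)/6 = (⅙)*1 = ⅙ ≈ 0.16667)
c(a, r) = 1 + a (c(a, r) = a + 1 = 1 + a)
l(m, q) = ⅙ + 2*m*q (l(m, q) = (2*m)*q + ⅙ = 2*m*q + ⅙ = ⅙ + 2*m*q)
(-360 + c(7, -14))/(20 + l(-3, -11)) = (-360 + (1 + 7))/(20 + (⅙ + 2*(-3)*(-11))) = (-360 + 8)/(20 + (⅙ + 66)) = -352/(20 + 397/6) = -352/517/6 = -352*6/517 = -192/47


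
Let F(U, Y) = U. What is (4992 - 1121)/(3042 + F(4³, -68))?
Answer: 3871/3106 ≈ 1.2463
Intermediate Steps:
(4992 - 1121)/(3042 + F(4³, -68)) = (4992 - 1121)/(3042 + 4³) = 3871/(3042 + 64) = 3871/3106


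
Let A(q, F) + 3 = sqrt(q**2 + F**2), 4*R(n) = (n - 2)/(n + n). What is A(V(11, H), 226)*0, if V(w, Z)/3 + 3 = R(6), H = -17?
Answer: 0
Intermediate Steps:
R(n) = (-2 + n)/(8*n) (R(n) = ((n - 2)/(n + n))/4 = ((-2 + n)/((2*n)))/4 = ((-2 + n)*(1/(2*n)))/4 = ((-2 + n)/(2*n))/4 = (-2 + n)/(8*n))
V(w, Z) = -35/4 (V(w, Z) = -9 + 3*((1/8)*(-2 + 6)/6) = -9 + 3*((1/8)*(1/6)*4) = -9 + 3*(1/12) = -9 + 1/4 = -35/4)
A(q, F) = -3 + sqrt(F**2 + q**2) (A(q, F) = -3 + sqrt(q**2 + F**2) = -3 + sqrt(F**2 + q**2))
A(V(11, H), 226)*0 = (-3 + sqrt(226**2 + (-35/4)**2))*0 = (-3 + sqrt(51076 + 1225/16))*0 = (-3 + sqrt(818441/16))*0 = (-3 + sqrt(818441)/4)*0 = 0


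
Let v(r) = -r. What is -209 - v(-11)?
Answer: -220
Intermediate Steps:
-209 - v(-11) = -209 - (-1)*(-11) = -209 - 1*11 = -209 - 11 = -220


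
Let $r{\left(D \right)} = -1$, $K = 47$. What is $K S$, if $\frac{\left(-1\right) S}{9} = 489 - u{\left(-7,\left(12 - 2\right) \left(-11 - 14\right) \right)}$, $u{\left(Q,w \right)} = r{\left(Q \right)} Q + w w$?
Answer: $26233614$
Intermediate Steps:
$u{\left(Q,w \right)} = w^{2} - Q$ ($u{\left(Q,w \right)} = - Q + w w = - Q + w^{2} = w^{2} - Q$)
$S = 558162$ ($S = - 9 \left(489 - \left(\left(\left(12 - 2\right) \left(-11 - 14\right)\right)^{2} - -7\right)\right) = - 9 \left(489 - \left(\left(10 \left(-25\right)\right)^{2} + 7\right)\right) = - 9 \left(489 - \left(\left(-250\right)^{2} + 7\right)\right) = - 9 \left(489 - \left(62500 + 7\right)\right) = - 9 \left(489 - 62507\right) = \left(-9\right) \left(-62018\right) = 558162$)
$K S = 47 \cdot 558162 = 26233614$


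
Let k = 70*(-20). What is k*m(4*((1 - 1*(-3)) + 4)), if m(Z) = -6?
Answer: 8400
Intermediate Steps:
k = -1400
k*m(4*((1 - 1*(-3)) + 4)) = -1400*(-6) = 8400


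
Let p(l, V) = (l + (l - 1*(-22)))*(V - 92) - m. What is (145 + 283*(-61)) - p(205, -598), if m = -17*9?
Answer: 280809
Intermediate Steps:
m = -153
p(l, V) = 153 + (-92 + V)*(22 + 2*l) (p(l, V) = (l + (l - 1*(-22)))*(V - 92) - 1*(-153) = (l + (l + 22))*(-92 + V) + 153 = (l + (22 + l))*(-92 + V) + 153 = (22 + 2*l)*(-92 + V) + 153 = (-92 + V)*(22 + 2*l) + 153 = 153 + (-92 + V)*(22 + 2*l))
(145 + 283*(-61)) - p(205, -598) = (145 + 283*(-61)) - (-1871 - 184*205 + 22*(-598) + 2*(-598)*205) = (145 - 17263) - (-1871 - 37720 - 13156 - 245180) = -17118 - 1*(-297927) = -17118 + 297927 = 280809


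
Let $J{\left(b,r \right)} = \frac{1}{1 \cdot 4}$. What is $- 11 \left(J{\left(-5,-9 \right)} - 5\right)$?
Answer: $\frac{209}{4} \approx 52.25$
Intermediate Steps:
$J{\left(b,r \right)} = \frac{1}{4}$
$- 11 \left(J{\left(-5,-9 \right)} - 5\right) = - 11 \left(\frac{1}{4} - 5\right) = \left(-11\right) \left(- \frac{19}{4}\right) = \frac{209}{4}$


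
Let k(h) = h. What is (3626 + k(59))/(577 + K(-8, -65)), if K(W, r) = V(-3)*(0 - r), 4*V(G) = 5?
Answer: 14740/2633 ≈ 5.5982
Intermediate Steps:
V(G) = 5/4 (V(G) = (¼)*5 = 5/4)
K(W, r) = -5*r/4 (K(W, r) = 5*(0 - r)/4 = 5*(-r)/4 = -5*r/4)
(3626 + k(59))/(577 + K(-8, -65)) = (3626 + 59)/(577 - 5/4*(-65)) = 3685/(577 + 325/4) = 3685/(2633/4) = 3685*(4/2633) = 14740/2633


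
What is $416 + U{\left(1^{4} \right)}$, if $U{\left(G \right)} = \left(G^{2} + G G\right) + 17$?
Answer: $435$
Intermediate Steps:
$U{\left(G \right)} = 17 + 2 G^{2}$ ($U{\left(G \right)} = \left(G^{2} + G^{2}\right) + 17 = 2 G^{2} + 17 = 17 + 2 G^{2}$)
$416 + U{\left(1^{4} \right)} = 416 + \left(17 + 2 \left(1^{4}\right)^{2}\right) = 416 + \left(17 + 2 \cdot 1^{2}\right) = 416 + \left(17 + 2 \cdot 1\right) = 416 + \left(17 + 2\right) = 416 + 19 = 435$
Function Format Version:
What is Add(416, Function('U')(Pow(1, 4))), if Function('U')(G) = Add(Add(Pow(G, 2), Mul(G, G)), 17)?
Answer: 435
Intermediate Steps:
Function('U')(G) = Add(17, Mul(2, Pow(G, 2))) (Function('U')(G) = Add(Add(Pow(G, 2), Pow(G, 2)), 17) = Add(Mul(2, Pow(G, 2)), 17) = Add(17, Mul(2, Pow(G, 2))))
Add(416, Function('U')(Pow(1, 4))) = Add(416, Add(17, Mul(2, Pow(Pow(1, 4), 2)))) = Add(416, Add(17, Mul(2, Pow(1, 2)))) = Add(416, Add(17, Mul(2, 1))) = Add(416, Add(17, 2)) = Add(416, 19) = 435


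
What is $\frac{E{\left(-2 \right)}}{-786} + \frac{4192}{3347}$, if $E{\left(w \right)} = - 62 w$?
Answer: $\frac{1439942}{1315371} \approx 1.0947$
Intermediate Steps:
$\frac{E{\left(-2 \right)}}{-786} + \frac{4192}{3347} = \frac{\left(-62\right) \left(-2\right)}{-786} + \frac{4192}{3347} = 124 \left(- \frac{1}{786}\right) + 4192 \cdot \frac{1}{3347} = - \frac{62}{393} + \frac{4192}{3347} = \frac{1439942}{1315371}$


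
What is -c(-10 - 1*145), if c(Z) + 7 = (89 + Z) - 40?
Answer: 113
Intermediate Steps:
c(Z) = 42 + Z (c(Z) = -7 + ((89 + Z) - 40) = -7 + (49 + Z) = 42 + Z)
-c(-10 - 1*145) = -(42 + (-10 - 1*145)) = -(42 + (-10 - 145)) = -(42 - 155) = -1*(-113) = 113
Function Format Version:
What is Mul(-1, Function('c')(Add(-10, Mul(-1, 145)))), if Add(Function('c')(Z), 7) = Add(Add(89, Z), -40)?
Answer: 113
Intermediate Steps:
Function('c')(Z) = Add(42, Z) (Function('c')(Z) = Add(-7, Add(Add(89, Z), -40)) = Add(-7, Add(49, Z)) = Add(42, Z))
Mul(-1, Function('c')(Add(-10, Mul(-1, 145)))) = Mul(-1, Add(42, Add(-10, Mul(-1, 145)))) = Mul(-1, Add(42, Add(-10, -145))) = Mul(-1, Add(42, -155)) = Mul(-1, -113) = 113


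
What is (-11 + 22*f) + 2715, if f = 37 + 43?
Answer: 4464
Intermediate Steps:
f = 80
(-11 + 22*f) + 2715 = (-11 + 22*80) + 2715 = (-11 + 1760) + 2715 = 1749 + 2715 = 4464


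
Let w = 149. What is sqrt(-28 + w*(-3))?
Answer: 5*I*sqrt(19) ≈ 21.794*I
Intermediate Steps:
sqrt(-28 + w*(-3)) = sqrt(-28 + 149*(-3)) = sqrt(-28 - 447) = sqrt(-475) = 5*I*sqrt(19)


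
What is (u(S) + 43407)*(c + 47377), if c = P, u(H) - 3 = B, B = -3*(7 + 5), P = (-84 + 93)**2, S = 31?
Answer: 2058443292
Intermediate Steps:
P = 81 (P = 9**2 = 81)
B = -36 (B = -3*12 = -36)
u(H) = -33 (u(H) = 3 - 36 = -33)
c = 81
(u(S) + 43407)*(c + 47377) = (-33 + 43407)*(81 + 47377) = 43374*47458 = 2058443292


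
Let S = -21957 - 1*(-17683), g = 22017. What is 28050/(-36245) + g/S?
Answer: -16688943/2816566 ≈ -5.9253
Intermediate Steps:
S = -4274 (S = -21957 + 17683 = -4274)
28050/(-36245) + g/S = 28050/(-36245) + 22017/(-4274) = 28050*(-1/36245) + 22017*(-1/4274) = -510/659 - 22017/4274 = -16688943/2816566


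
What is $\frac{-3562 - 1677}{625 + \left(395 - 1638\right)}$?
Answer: $\frac{5239}{618} \approx 8.4773$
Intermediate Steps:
$\frac{-3562 - 1677}{625 + \left(395 - 1638\right)} = - \frac{5239}{625 + \left(395 - 1638\right)} = - \frac{5239}{625 - 1243} = - \frac{5239}{-618} = \left(-5239\right) \left(- \frac{1}{618}\right) = \frac{5239}{618}$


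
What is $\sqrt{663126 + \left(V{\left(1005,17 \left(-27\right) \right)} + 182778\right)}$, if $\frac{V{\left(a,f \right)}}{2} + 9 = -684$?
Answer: $\sqrt{844518} \approx 918.98$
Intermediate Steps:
$V{\left(a,f \right)} = -1386$ ($V{\left(a,f \right)} = -18 + 2 \left(-684\right) = -18 - 1368 = -1386$)
$\sqrt{663126 + \left(V{\left(1005,17 \left(-27\right) \right)} + 182778\right)} = \sqrt{663126 + \left(-1386 + 182778\right)} = \sqrt{663126 + 181392} = \sqrt{844518}$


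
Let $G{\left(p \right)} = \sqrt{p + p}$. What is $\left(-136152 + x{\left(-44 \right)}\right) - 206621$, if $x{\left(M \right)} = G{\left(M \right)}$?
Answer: $-342773 + 2 i \sqrt{22} \approx -3.4277 \cdot 10^{5} + 9.3808 i$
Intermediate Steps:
$G{\left(p \right)} = \sqrt{2} \sqrt{p}$ ($G{\left(p \right)} = \sqrt{2 p} = \sqrt{2} \sqrt{p}$)
$x{\left(M \right)} = \sqrt{2} \sqrt{M}$
$\left(-136152 + x{\left(-44 \right)}\right) - 206621 = \left(-136152 + \sqrt{2} \sqrt{-44}\right) - 206621 = \left(-136152 + \sqrt{2} \cdot 2 i \sqrt{11}\right) - 206621 = \left(-136152 + 2 i \sqrt{22}\right) - 206621 = -342773 + 2 i \sqrt{22}$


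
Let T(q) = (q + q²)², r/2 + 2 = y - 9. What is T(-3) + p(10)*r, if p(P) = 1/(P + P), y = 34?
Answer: 383/10 ≈ 38.300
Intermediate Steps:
p(P) = 1/(2*P)
r = 46 (r = -4 + 2*(34 - 9) = -4 + 2*25 = -4 + 50 = 46)
T(-3) + p(10)*r = (-3)²*(1 - 3)² + ((½)/10)*46 = 9*(-2)² + ((½)*(⅒))*46 = 9*4 + (1/20)*46 = 36 + 23/10 = 383/10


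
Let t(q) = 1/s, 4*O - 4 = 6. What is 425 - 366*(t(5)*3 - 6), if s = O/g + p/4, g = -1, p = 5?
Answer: 17497/5 ≈ 3499.4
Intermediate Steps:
O = 5/2 (O = 1 + (¼)*6 = 1 + 3/2 = 5/2 ≈ 2.5000)
s = -5/4 (s = (5/2)/(-1) + 5/4 = (5/2)*(-1) + 5*(¼) = -5/2 + 5/4 = -5/4 ≈ -1.2500)
t(q) = -⅘ (t(q) = 1/(-5/4) = -⅘)
425 - 366*(t(5)*3 - 6) = 425 - 366*(-⅘*3 - 6) = 425 - 366*(-12/5 - 6) = 425 - 366*(-42/5) = 425 + 15372/5 = 17497/5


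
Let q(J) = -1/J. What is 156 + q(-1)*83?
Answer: 239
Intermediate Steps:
156 + q(-1)*83 = 156 - 1/(-1)*83 = 156 - 1*(-1)*83 = 156 + 1*83 = 156 + 83 = 239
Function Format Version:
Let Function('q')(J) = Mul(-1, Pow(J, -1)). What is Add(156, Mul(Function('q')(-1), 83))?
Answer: 239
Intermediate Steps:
Add(156, Mul(Function('q')(-1), 83)) = Add(156, Mul(Mul(-1, Pow(-1, -1)), 83)) = Add(156, Mul(Mul(-1, -1), 83)) = Add(156, Mul(1, 83)) = Add(156, 83) = 239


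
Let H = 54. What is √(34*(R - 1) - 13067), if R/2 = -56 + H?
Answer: I*√13237 ≈ 115.05*I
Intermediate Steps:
R = -4 (R = 2*(-56 + 54) = 2*(-2) = -4)
√(34*(R - 1) - 13067) = √(34*(-4 - 1) - 13067) = √(34*(-5) - 13067) = √(-170 - 13067) = √(-13237) = I*√13237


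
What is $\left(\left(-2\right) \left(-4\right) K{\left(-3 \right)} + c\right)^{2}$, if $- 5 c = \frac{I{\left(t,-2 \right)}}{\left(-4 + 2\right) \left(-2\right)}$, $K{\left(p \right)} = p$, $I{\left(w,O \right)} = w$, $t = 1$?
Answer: $\frac{231361}{400} \approx 578.4$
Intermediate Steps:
$c = - \frac{1}{20}$ ($c = - \frac{1 \frac{1}{\left(-4 + 2\right) \left(-2\right)}}{5} = - \frac{1 \frac{1}{\left(-2\right) \left(-2\right)}}{5} = - \frac{1 \cdot \frac{1}{4}}{5} = \left(- \frac{1}{5}\right) \frac{1}{4} = - \frac{1}{20} \approx -0.05$)
$\left(\left(-2\right) \left(-4\right) K{\left(-3 \right)} + c\right)^{2} = \left(\left(-2\right) \left(-4\right) \left(-3\right) - \frac{1}{20}\right)^{2} = \left(8 \left(-3\right) - \frac{1}{20}\right)^{2} = \left(-24 - \frac{1}{20}\right)^{2} = \left(- \frac{481}{20}\right)^{2} = \frac{231361}{400}$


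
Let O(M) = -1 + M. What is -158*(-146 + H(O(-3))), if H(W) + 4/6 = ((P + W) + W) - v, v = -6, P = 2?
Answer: 69520/3 ≈ 23173.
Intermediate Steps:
H(W) = 22/3 + 2*W (H(W) = -⅔ + (((2 + W) + W) - 1*(-6)) = -⅔ + ((2 + 2*W) + 6) = -⅔ + (8 + 2*W) = 22/3 + 2*W)
-158*(-146 + H(O(-3))) = -158*(-146 + (22/3 + 2*(-1 - 3))) = -158*(-146 + (22/3 + 2*(-4))) = -158*(-146 + (22/3 - 8)) = -158*(-146 - ⅔) = -158*(-440/3) = 69520/3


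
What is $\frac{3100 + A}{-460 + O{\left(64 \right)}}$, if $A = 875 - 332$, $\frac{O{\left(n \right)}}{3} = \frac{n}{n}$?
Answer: $- \frac{3643}{457} \approx -7.9715$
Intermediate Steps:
$O{\left(n \right)} = 3$ ($O{\left(n \right)} = 3 \frac{n}{n} = 3 \cdot 1 = 3$)
$A = 543$ ($A = 875 - 332 = 543$)
$\frac{3100 + A}{-460 + O{\left(64 \right)}} = \frac{3100 + 543}{-460 + 3} = \frac{3643}{-457} = 3643 \left(- \frac{1}{457}\right) = - \frac{3643}{457}$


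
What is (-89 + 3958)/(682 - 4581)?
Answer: -3869/3899 ≈ -0.99231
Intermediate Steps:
(-89 + 3958)/(682 - 4581) = 3869/(-3899) = 3869*(-1/3899) = -3869/3899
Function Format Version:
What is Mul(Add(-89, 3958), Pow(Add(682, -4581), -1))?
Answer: Rational(-3869, 3899) ≈ -0.99231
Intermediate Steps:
Mul(Add(-89, 3958), Pow(Add(682, -4581), -1)) = Mul(3869, Pow(-3899, -1)) = Mul(3869, Rational(-1, 3899)) = Rational(-3869, 3899)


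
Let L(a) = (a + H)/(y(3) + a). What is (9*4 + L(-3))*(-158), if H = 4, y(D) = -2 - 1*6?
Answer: -62410/11 ≈ -5673.6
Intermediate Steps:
y(D) = -8 (y(D) = -2 - 6 = -8)
L(a) = (4 + a)/(-8 + a) (L(a) = (a + 4)/(-8 + a) = (4 + a)/(-8 + a))
(9*4 + L(-3))*(-158) = (9*4 + (4 - 3)/(-8 - 3))*(-158) = (36 + 1/(-11))*(-158) = (36 - 1/11*1)*(-158) = (36 - 1/11)*(-158) = (395/11)*(-158) = -62410/11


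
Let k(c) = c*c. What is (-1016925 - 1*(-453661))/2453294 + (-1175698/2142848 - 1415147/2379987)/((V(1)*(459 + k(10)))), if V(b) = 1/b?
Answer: -405024467141460657821/1748506955060668031424 ≈ -0.23164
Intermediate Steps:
k(c) = c²
(-1016925 - 1*(-453661))/2453294 + (-1175698/2142848 - 1415147/2379987)/((V(1)*(459 + k(10)))) = (-1016925 - 1*(-453661))/2453294 + (-1175698/2142848 - 1415147/2379987)/(((459 + 10²)/1)) = (-1016925 + 453661)*(1/2453294) + (-1175698*1/2142848 - 1415147*1/2379987)/((1*(459 + 100))) = -563264*1/2453294 + (-587849/1071424 - 1415147/2379987)/((1*559)) = -281632/1226647 - 2915295437291/2549975191488/559 = -281632/1226647 - 2915295437291/2549975191488*1/559 = -281632/1226647 - 2915295437291/1425436132041792 = -405024467141460657821/1748506955060668031424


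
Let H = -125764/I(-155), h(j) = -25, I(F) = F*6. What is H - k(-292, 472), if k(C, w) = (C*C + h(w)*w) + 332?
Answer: -34252258/465 ≈ -73661.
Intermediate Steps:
I(F) = 6*F
H = 62882/465 (H = -125764/(6*(-155)) = -125764/(-930) = -125764*(-1/930) = 62882/465 ≈ 135.23)
k(C, w) = 332 + C**2 - 25*w (k(C, w) = (C*C - 25*w) + 332 = (C**2 - 25*w) + 332 = 332 + C**2 - 25*w)
H - k(-292, 472) = 62882/465 - (332 + (-292)**2 - 25*472) = 62882/465 - (332 + 85264 - 11800) = 62882/465 - 1*73796 = 62882/465 - 73796 = -34252258/465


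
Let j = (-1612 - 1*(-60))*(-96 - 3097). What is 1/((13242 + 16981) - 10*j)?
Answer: -1/49525137 ≈ -2.0192e-8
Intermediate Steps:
j = 4955536 (j = (-1612 + 60)*(-3193) = -1552*(-3193) = 4955536)
1/((13242 + 16981) - 10*j) = 1/((13242 + 16981) - 10*4955536) = 1/(30223 - 49555360) = 1/(-49525137) = -1/49525137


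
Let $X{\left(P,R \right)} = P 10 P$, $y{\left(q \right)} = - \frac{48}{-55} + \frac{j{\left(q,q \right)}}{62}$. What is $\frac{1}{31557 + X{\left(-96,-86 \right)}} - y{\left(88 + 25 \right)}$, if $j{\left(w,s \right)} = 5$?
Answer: $- \frac{36563687}{38352270} \approx -0.95336$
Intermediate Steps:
$y{\left(q \right)} = \frac{3251}{3410}$ ($y{\left(q \right)} = - \frac{48}{-55} + \frac{5}{62} = \left(-48\right) \left(- \frac{1}{55}\right) + 5 \cdot \frac{1}{62} = \frac{48}{55} + \frac{5}{62} = \frac{3251}{3410}$)
$X{\left(P,R \right)} = 10 P^{2}$ ($X{\left(P,R \right)} = 10 P P = 10 P^{2}$)
$\frac{1}{31557 + X{\left(-96,-86 \right)}} - y{\left(88 + 25 \right)} = \frac{1}{31557 + 10 \left(-96\right)^{2}} - \frac{3251}{3410} = \frac{1}{31557 + 10 \cdot 9216} - \frac{3251}{3410} = \frac{1}{31557 + 92160} - \frac{3251}{3410} = \frac{1}{123717} - \frac{3251}{3410} = - \frac{36563687}{38352270}$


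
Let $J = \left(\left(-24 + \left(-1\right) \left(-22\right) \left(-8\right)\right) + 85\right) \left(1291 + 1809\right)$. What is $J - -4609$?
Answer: $-351891$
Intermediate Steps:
$J = -356500$ ($J = \left(\left(-24 + 22 \left(-8\right)\right) + 85\right) 3100 = \left(\left(-24 - 176\right) + 85\right) 3100 = \left(-200 + 85\right) 3100 = \left(-115\right) 3100 = -356500$)
$J - -4609 = -356500 - -4609 = -356500 + 4609 = -351891$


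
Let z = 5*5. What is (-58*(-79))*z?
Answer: 114550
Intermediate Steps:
z = 25
(-58*(-79))*z = -58*(-79)*25 = 4582*25 = 114550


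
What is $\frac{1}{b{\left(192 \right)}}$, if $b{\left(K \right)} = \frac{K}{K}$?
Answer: $1$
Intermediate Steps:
$b{\left(K \right)} = 1$
$\frac{1}{b{\left(192 \right)}} = 1^{-1} = 1$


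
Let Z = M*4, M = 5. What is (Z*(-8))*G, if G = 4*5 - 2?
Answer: -2880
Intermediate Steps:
G = 18 (G = 20 - 2 = 18)
Z = 20 (Z = 5*4 = 20)
(Z*(-8))*G = (20*(-8))*18 = -160*18 = -2880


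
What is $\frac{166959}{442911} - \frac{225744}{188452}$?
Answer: $- \frac{5710061943}{6955621981} \approx -0.82093$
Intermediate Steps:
$\frac{166959}{442911} - \frac{225744}{188452} = 166959 \cdot \frac{1}{442911} - \frac{56436}{47113} = \frac{55653}{147637} - \frac{56436}{47113} = - \frac{5710061943}{6955621981}$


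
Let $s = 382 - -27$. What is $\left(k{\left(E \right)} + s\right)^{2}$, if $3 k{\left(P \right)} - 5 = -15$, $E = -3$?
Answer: $\frac{1481089}{9} \approx 1.6457 \cdot 10^{5}$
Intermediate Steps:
$k{\left(P \right)} = - \frac{10}{3}$ ($k{\left(P \right)} = \frac{5}{3} + \frac{1}{3} \left(-15\right) = \frac{5}{3} - 5 = - \frac{10}{3}$)
$s = 409$ ($s = 382 + 27 = 409$)
$\left(k{\left(E \right)} + s\right)^{2} = \left(- \frac{10}{3} + 409\right)^{2} = \left(\frac{1217}{3}\right)^{2} = \frac{1481089}{9}$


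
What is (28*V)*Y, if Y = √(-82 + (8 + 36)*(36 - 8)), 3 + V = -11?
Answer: -1960*√46 ≈ -13293.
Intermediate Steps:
V = -14 (V = -3 - 11 = -14)
Y = 5*√46 (Y = √(-82 + 44*28) = √(-82 + 1232) = √1150 = 5*√46 ≈ 33.912)
(28*V)*Y = (28*(-14))*(5*√46) = -1960*√46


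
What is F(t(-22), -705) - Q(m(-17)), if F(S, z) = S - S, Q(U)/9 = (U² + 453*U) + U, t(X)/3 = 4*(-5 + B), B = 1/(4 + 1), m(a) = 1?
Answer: -4095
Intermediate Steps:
B = ⅕ (B = 1/5 = ⅕ ≈ 0.20000)
t(X) = -288/5 (t(X) = 3*(4*(-5 + ⅕)) = 3*(4*(-24/5)) = 3*(-96/5) = -288/5)
Q(U) = 9*U² + 4086*U (Q(U) = 9*((U² + 453*U) + U) = 9*(U² + 454*U) = 9*U² + 4086*U)
F(S, z) = 0
F(t(-22), -705) - Q(m(-17)) = 0 - 9*(454 + 1) = 0 - 9*455 = 0 - 1*4095 = 0 - 4095 = -4095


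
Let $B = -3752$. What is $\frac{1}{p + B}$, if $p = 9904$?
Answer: $\frac{1}{6152} \approx 0.00016255$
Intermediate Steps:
$\frac{1}{p + B} = \frac{1}{9904 - 3752} = \frac{1}{6152}$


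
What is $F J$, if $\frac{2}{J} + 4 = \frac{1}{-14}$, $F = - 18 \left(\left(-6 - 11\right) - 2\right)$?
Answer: $-168$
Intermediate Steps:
$F = 342$ ($F = - 18 \left(\left(-6 - 11\right) - 2\right) = - 18 \left(-17 - 2\right) = \left(-18\right) \left(-19\right) = 342$)
$J = - \frac{28}{57}$ ($J = \frac{2}{-4 + \frac{1}{-14}} = \frac{2}{-4 - \frac{1}{14}} = \frac{2}{- \frac{57}{14}} = 2 \left(- \frac{14}{57}\right) = - \frac{28}{57} \approx -0.49123$)
$F J = 342 \left(- \frac{28}{57}\right) = -168$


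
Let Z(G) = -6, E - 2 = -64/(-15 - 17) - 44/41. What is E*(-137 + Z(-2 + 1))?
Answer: -17160/41 ≈ -418.54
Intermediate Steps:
E = 120/41 (E = 2 + (-64/(-15 - 17) - 44/41) = 2 + (-64/(-32) - 44*1/41) = 2 + (-64*(-1/32) - 44/41) = 2 + (2 - 44/41) = 2 + 38/41 = 120/41 ≈ 2.9268)
E*(-137 + Z(-2 + 1)) = 120*(-137 - 6)/41 = (120/41)*(-143) = -17160/41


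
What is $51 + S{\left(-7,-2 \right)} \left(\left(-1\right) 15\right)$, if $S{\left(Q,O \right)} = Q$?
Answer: $156$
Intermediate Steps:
$51 + S{\left(-7,-2 \right)} \left(\left(-1\right) 15\right) = 51 - 7 \left(\left(-1\right) 15\right) = 51 - -105 = 51 + 105 = 156$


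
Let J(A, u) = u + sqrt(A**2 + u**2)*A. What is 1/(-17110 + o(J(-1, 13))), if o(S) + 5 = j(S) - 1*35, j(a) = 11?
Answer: -1/17139 ≈ -5.8346e-5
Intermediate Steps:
J(A, u) = u + A*sqrt(A**2 + u**2)
o(S) = -29 (o(S) = -5 + (11 - 1*35) = -5 + (11 - 35) = -5 - 24 = -29)
1/(-17110 + o(J(-1, 13))) = 1/(-17110 - 29) = 1/(-17139) = -1/17139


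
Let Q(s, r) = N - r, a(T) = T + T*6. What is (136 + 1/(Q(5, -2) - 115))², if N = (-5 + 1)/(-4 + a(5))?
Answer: 227453640241/12299049 ≈ 18494.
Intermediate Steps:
a(T) = 7*T (a(T) = T + 6*T = 7*T)
N = -4/31 (N = (-5 + 1)/(-4 + 7*5) = -4/(-4 + 35) = -4/31 ≈ -0.12903)
Q(s, r) = -4/31 - r
(136 + 1/(Q(5, -2) - 115))² = (136 + 1/((-4/31 - 1*(-2)) - 115))² = (136 + 1/((-4/31 + 2) - 115))² = (136 + 1/(58/31 - 115))² = (136 + 1/(-3507/31))² = (136 - 31/3507)² = (476921/3507)² = 227453640241/12299049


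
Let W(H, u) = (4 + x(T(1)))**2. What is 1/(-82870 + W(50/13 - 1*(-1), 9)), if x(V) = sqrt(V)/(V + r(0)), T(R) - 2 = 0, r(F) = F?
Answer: -331414/27458809721 - 16*sqrt(2)/27458809721 ≈ -1.2070e-5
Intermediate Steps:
T(R) = 2 (T(R) = 2 + 0 = 2)
x(V) = 1/sqrt(V) (x(V) = sqrt(V)/(V + 0) = sqrt(V)/V = 1/sqrt(V))
W(H, u) = (4 + sqrt(2)/2)**2 (W(H, u) = (4 + 1/sqrt(2))**2 = (4 + sqrt(2)/2)**2)
1/(-82870 + W(50/13 - 1*(-1), 9)) = 1/(-82870 + (8 + sqrt(2))**2/4)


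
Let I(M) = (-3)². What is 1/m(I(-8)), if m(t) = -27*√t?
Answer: -1/81 ≈ -0.012346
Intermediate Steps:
I(M) = 9
1/m(I(-8)) = 1/(-27*√9) = 1/(-27*3) = 1/(-81) = -1/81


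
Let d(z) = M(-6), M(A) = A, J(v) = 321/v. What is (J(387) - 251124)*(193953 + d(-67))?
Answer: -2094297178961/43 ≈ -4.8705e+10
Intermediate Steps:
d(z) = -6
(J(387) - 251124)*(193953 + d(-67)) = (321/387 - 251124)*(193953 - 6) = (321*(1/387) - 251124)*193947 = (107/129 - 251124)*193947 = -32394889/129*193947 = -2094297178961/43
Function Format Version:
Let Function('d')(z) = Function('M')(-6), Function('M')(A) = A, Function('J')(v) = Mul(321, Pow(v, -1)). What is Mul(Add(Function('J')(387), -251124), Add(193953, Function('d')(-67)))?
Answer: Rational(-2094297178961, 43) ≈ -4.8705e+10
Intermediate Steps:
Function('d')(z) = -6
Mul(Add(Function('J')(387), -251124), Add(193953, Function('d')(-67))) = Mul(Add(Mul(321, Pow(387, -1)), -251124), Add(193953, -6)) = Mul(Add(Mul(321, Rational(1, 387)), -251124), 193947) = Mul(Add(Rational(107, 129), -251124), 193947) = Mul(Rational(-32394889, 129), 193947) = Rational(-2094297178961, 43)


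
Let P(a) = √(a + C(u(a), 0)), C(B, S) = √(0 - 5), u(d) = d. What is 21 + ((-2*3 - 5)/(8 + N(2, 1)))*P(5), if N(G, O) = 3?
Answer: 21 - √(5 + I*√5) ≈ 18.711 - 0.48848*I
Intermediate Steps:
C(B, S) = I*√5 (C(B, S) = √(-5) = I*√5)
P(a) = √(a + I*√5)
21 + ((-2*3 - 5)/(8 + N(2, 1)))*P(5) = 21 + ((-2*3 - 5)/(8 + 3))*√(5 + I*√5) = 21 + ((-6 - 5)/11)*√(5 + I*√5) = 21 + (-11*1/11)*√(5 + I*√5) = 21 - √(5 + I*√5)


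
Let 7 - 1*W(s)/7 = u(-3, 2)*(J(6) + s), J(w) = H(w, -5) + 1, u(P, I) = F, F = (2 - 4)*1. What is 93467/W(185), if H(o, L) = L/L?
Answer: 93467/2667 ≈ 35.046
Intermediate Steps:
H(o, L) = 1
F = -2 (F = -2*1 = -2)
u(P, I) = -2
J(w) = 2 (J(w) = 1 + 1 = 2)
W(s) = 77 + 14*s (W(s) = 49 - (-14)*(2 + s) = 49 - 7*(-4 - 2*s) = 49 + (28 + 14*s) = 77 + 14*s)
93467/W(185) = 93467/(77 + 14*185) = 93467/(77 + 2590) = 93467/2667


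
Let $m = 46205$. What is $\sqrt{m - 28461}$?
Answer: $4 \sqrt{1109} \approx 133.21$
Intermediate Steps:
$\sqrt{m - 28461} = \sqrt{46205 - 28461} = \sqrt{17744} = 4 \sqrt{1109}$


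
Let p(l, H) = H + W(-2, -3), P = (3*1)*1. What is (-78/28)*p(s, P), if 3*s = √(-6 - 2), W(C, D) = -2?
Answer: -39/14 ≈ -2.7857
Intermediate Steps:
s = 2*I*√2/3 (s = √(-6 - 2)/3 = √(-8)/3 = (2*I*√2)/3 = 2*I*√2/3 ≈ 0.94281*I)
P = 3 (P = 3*1 = 3)
p(l, H) = -2 + H (p(l, H) = H - 2 = -2 + H)
(-78/28)*p(s, P) = (-78/28)*(-2 + 3) = -78*1/28*1 = -39/14*1 = -39/14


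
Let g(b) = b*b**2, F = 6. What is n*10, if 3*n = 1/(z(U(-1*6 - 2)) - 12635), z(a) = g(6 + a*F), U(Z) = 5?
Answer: 10/102063 ≈ 9.7979e-5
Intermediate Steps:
g(b) = b**3
z(a) = (6 + 6*a)**3 (z(a) = (6 + a*6)**3 = (6 + 6*a)**3)
n = 1/102063 (n = 1/(3*(216*(1 + 5)**3 - 12635)) = 1/(3*(216*6**3 - 12635)) = 1/(3*(216*216 - 12635)) = 1/(3*(46656 - 12635)) = (1/3)/34021 = (1/3)*(1/34021) = 1/102063 ≈ 9.7979e-6)
n*10 = (1/102063)*10 = 10/102063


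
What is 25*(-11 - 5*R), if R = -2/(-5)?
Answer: -325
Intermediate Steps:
R = ⅖ (R = -2*(-⅕) = ⅖ ≈ 0.40000)
25*(-11 - 5*R) = 25*(-11 - 5*⅖) = 25*(-11 - 2) = 25*(-13) = -325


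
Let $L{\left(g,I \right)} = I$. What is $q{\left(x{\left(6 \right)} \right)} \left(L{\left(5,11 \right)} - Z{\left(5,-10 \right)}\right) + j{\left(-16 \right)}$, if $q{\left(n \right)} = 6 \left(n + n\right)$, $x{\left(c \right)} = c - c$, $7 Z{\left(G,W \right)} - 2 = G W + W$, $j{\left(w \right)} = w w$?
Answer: $256$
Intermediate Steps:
$j{\left(w \right)} = w^{2}$
$Z{\left(G,W \right)} = \frac{2}{7} + \frac{W}{7} + \frac{G W}{7}$ ($Z{\left(G,W \right)} = \frac{2}{7} + \frac{G W + W}{7} = \frac{2}{7} + \frac{W + G W}{7} = \frac{2}{7} + \left(\frac{W}{7} + \frac{G W}{7}\right) = \frac{2}{7} + \frac{W}{7} + \frac{G W}{7}$)
$x{\left(c \right)} = 0$
$q{\left(n \right)} = 12 n$ ($q{\left(n \right)} = 6 \cdot 2 n = 12 n$)
$q{\left(x{\left(6 \right)} \right)} \left(L{\left(5,11 \right)} - Z{\left(5,-10 \right)}\right) + j{\left(-16 \right)} = 12 \cdot 0 \left(11 - \left(\frac{2}{7} + \frac{1}{7} \left(-10\right) + \frac{1}{7} \cdot 5 \left(-10\right)\right)\right) + \left(-16\right)^{2} = 0 \left(11 - \left(\frac{2}{7} - \frac{10}{7} - \frac{50}{7}\right)\right) + 256 = 0 \left(11 - - \frac{58}{7}\right) + 256 = 0 \left(11 + \frac{58}{7}\right) + 256 = 0 \cdot \frac{135}{7} + 256 = 0 + 256 = 256$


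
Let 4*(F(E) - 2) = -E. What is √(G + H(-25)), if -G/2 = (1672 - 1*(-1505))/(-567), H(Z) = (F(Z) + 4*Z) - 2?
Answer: I*√145607/42 ≈ 9.0854*I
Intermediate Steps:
F(E) = 2 - E/4 (F(E) = 2 + (-E)/4 = 2 - E/4)
H(Z) = 15*Z/4 (H(Z) = ((2 - Z/4) + 4*Z) - 2 = (2 + 15*Z/4) - 2 = 15*Z/4)
G = 706/63 (G = -2*(1672 - 1*(-1505))/(-567) = -2*(1672 + 1505)*(-1)/567 = -6354*(-1)/567 = -2*(-353/63) = 706/63 ≈ 11.206)
√(G + H(-25)) = √(706/63 + (15/4)*(-25)) = √(706/63 - 375/4) = √(-20801/252) = I*√145607/42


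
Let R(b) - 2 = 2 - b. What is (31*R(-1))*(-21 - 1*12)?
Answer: -5115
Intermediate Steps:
R(b) = 4 - b (R(b) = 2 + (2 - b) = 4 - b)
(31*R(-1))*(-21 - 1*12) = (31*(4 - 1*(-1)))*(-21 - 1*12) = (31*(4 + 1))*(-21 - 12) = (31*5)*(-33) = 155*(-33) = -5115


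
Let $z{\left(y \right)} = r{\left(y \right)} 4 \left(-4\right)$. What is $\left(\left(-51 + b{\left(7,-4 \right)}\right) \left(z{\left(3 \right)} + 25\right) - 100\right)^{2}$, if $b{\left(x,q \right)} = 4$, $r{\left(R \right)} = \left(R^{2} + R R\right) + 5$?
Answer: $256672441$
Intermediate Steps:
$r{\left(R \right)} = 5 + 2 R^{2}$ ($r{\left(R \right)} = \left(R^{2} + R^{2}\right) + 5 = 2 R^{2} + 5 = 5 + 2 R^{2}$)
$z{\left(y \right)} = -80 - 32 y^{2}$ ($z{\left(y \right)} = \left(5 + 2 y^{2}\right) 4 \left(-4\right) = \left(20 + 8 y^{2}\right) \left(-4\right) = -80 - 32 y^{2}$)
$\left(\left(-51 + b{\left(7,-4 \right)}\right) \left(z{\left(3 \right)} + 25\right) - 100\right)^{2} = \left(\left(-51 + 4\right) \left(\left(-80 - 32 \cdot 3^{2}\right) + 25\right) - 100\right)^{2} = \left(- 47 \left(\left(-80 - 288\right) + 25\right) - 100\right)^{2} = \left(- 47 \left(-368 + 25\right) - 100\right)^{2} = \left(\left(-47\right) \left(-343\right) - 100\right)^{2} = \left(16121 - 100\right)^{2} = 16021^{2} = 256672441$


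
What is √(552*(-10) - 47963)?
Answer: I*√53483 ≈ 231.26*I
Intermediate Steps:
√(552*(-10) - 47963) = √(-5520 - 47963) = √(-53483) = I*√53483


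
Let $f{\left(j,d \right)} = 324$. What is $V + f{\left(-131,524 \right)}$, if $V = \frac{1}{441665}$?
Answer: $\frac{143099461}{441665} \approx 324.0$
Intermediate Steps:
$V = \frac{1}{441665} \approx 2.2642 \cdot 10^{-6}$
$V + f{\left(-131,524 \right)} = \frac{1}{441665} + 324 = \frac{143099461}{441665}$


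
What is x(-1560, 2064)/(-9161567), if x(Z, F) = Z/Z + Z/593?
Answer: 967/5432809231 ≈ 1.7799e-7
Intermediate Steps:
x(Z, F) = 1 + Z/593 (x(Z, F) = 1 + Z*(1/593) = 1 + Z/593)
x(-1560, 2064)/(-9161567) = (1 + (1/593)*(-1560))/(-9161567) = (1 - 1560/593)*(-1/9161567) = -967/593*(-1/9161567) = 967/5432809231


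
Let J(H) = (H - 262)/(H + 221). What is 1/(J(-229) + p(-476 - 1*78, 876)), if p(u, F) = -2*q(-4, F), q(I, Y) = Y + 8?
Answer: -8/13653 ≈ -0.00058595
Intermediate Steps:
q(I, Y) = 8 + Y
p(u, F) = -16 - 2*F (p(u, F) = -2*(8 + F) = -16 - 2*F)
J(H) = (-262 + H)/(221 + H)
1/(J(-229) + p(-476 - 1*78, 876)) = 1/((-262 - 229)/(221 - 229) + (-16 - 2*876)) = 1/(-491/(-8) + (-16 - 1752)) = 1/(-⅛*(-491) - 1768) = 1/(491/8 - 1768) = 1/(-13653/8) = -8/13653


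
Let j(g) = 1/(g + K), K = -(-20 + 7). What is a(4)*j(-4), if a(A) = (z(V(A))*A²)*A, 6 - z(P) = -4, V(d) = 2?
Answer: 640/9 ≈ 71.111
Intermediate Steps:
z(P) = 10 (z(P) = 6 - 1*(-4) = 6 + 4 = 10)
K = 13 (K = -1*(-13) = 13)
a(A) = 10*A³ (a(A) = (10*A²)*A = 10*A³)
j(g) = 1/(13 + g) (j(g) = 1/(g + 13) = 1/(13 + g))
a(4)*j(-4) = (10*4³)/(13 - 4) = (10*64)/9 = 640*(⅑) = 640/9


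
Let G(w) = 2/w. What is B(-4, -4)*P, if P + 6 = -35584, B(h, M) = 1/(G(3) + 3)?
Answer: -106770/11 ≈ -9706.4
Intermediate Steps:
B(h, M) = 3/11 (B(h, M) = 1/(2/3 + 3) = 1/(2*(⅓) + 3) = 1/(⅔ + 3) = 1/(11/3) = 3/11)
P = -35590 (P = -6 - 35584 = -35590)
B(-4, -4)*P = (3/11)*(-35590) = -106770/11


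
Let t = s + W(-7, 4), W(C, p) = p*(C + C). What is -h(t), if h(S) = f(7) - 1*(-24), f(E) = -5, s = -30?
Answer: -19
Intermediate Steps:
W(C, p) = 2*C*p (W(C, p) = p*(2*C) = 2*C*p)
t = -86 (t = -30 + 2*(-7)*4 = -30 - 56 = -86)
h(S) = 19 (h(S) = -5 - 1*(-24) = -5 + 24 = 19)
-h(t) = -1*19 = -19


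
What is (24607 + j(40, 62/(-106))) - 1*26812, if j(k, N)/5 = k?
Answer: -2005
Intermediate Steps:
j(k, N) = 5*k
(24607 + j(40, 62/(-106))) - 1*26812 = (24607 + 5*40) - 1*26812 = (24607 + 200) - 26812 = 24807 - 26812 = -2005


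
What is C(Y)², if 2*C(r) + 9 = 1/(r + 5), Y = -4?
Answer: 16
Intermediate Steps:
C(r) = -9/2 + 1/(2*(5 + r)) (C(r) = -9/2 + 1/(2*(r + 5)) = -9/2 + 1/(2*(5 + r)))
C(Y)² = ((-44 - 9*(-4))/(2*(5 - 4)))² = ((½)*(-44 + 36)/1)² = ((½)*1*(-8))² = (-4)² = 16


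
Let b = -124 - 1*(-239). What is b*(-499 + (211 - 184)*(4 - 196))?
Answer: -653545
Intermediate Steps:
b = 115 (b = -124 + 239 = 115)
b*(-499 + (211 - 184)*(4 - 196)) = 115*(-499 + (211 - 184)*(4 - 196)) = 115*(-499 + 27*(-192)) = 115*(-499 - 5184) = 115*(-5683) = -653545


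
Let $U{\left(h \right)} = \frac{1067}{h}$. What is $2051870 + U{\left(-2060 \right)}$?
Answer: $\frac{4226851133}{2060} \approx 2.0519 \cdot 10^{6}$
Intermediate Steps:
$2051870 + U{\left(-2060 \right)} = 2051870 + \frac{1067}{-2060} = 2051870 + 1067 \left(- \frac{1}{2060}\right) = 2051870 - \frac{1067}{2060} = \frac{4226851133}{2060}$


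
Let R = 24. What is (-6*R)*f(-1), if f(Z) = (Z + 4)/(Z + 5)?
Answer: -108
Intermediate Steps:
f(Z) = (4 + Z)/(5 + Z)
(-6*R)*f(-1) = (-6*24)*((4 - 1)/(5 - 1)) = -144*3/4 = -36*3 = -144*¾ = -108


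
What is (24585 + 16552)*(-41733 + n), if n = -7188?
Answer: -2012463177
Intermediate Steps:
(24585 + 16552)*(-41733 + n) = (24585 + 16552)*(-41733 - 7188) = 41137*(-48921) = -2012463177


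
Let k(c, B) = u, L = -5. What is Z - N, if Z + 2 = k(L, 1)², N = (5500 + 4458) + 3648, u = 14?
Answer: -13412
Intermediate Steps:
k(c, B) = 14
N = 13606 (N = 9958 + 3648 = 13606)
Z = 194 (Z = -2 + 14² = -2 + 196 = 194)
Z - N = 194 - 1*13606 = 194 - 13606 = -13412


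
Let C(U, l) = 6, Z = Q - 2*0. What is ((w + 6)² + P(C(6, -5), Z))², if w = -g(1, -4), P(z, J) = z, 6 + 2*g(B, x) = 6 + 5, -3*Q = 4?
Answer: 5329/16 ≈ 333.06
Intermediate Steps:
Q = -4/3 (Q = -⅓*4 = -4/3 ≈ -1.3333)
Z = -4/3 (Z = -4/3 - 2*0 = -4/3 + 0 = -4/3 ≈ -1.3333)
g(B, x) = 5/2 (g(B, x) = -3 + (6 + 5)/2 = -3 + (½)*11 = -3 + 11/2 = 5/2)
w = -5/2 (w = -1*5/2 = -5/2 ≈ -2.5000)
((w + 6)² + P(C(6, -5), Z))² = ((-5/2 + 6)² + 6)² = ((7/2)² + 6)² = (49/4 + 6)² = (73/4)² = 5329/16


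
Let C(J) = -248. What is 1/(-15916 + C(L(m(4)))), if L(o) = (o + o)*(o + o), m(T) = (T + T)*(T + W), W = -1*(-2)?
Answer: -1/16164 ≈ -6.1866e-5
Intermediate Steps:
W = 2
m(T) = 2*T*(2 + T) (m(T) = (T + T)*(T + 2) = (2*T)*(2 + T) = 2*T*(2 + T))
L(o) = 4*o² (L(o) = (2*o)*(2*o) = 4*o²)
1/(-15916 + C(L(m(4)))) = 1/(-15916 - 248) = 1/(-16164) = -1/16164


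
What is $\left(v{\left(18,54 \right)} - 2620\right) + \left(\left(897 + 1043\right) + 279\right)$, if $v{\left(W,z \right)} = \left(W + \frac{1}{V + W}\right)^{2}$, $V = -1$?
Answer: $- \frac{21640}{289} \approx -74.879$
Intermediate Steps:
$v{\left(W,z \right)} = \left(W + \frac{1}{-1 + W}\right)^{2}$
$\left(v{\left(18,54 \right)} - 2620\right) + \left(\left(897 + 1043\right) + 279\right) = \left(\frac{\left(1 + 18^{2} - 18\right)^{2}}{\left(-1 + 18\right)^{2}} - 2620\right) + \left(\left(897 + 1043\right) + 279\right) = \left(\frac{\left(1 + 324 - 18\right)^{2}}{289} - 2620\right) + \left(1940 + 279\right) = \left(\frac{307^{2}}{289} - 2620\right) + 2219 = \left(\frac{1}{289} \cdot 94249 - 2620\right) + 2219 = \left(\frac{94249}{289} - 2620\right) + 2219 = - \frac{662931}{289} + 2219 = - \frac{21640}{289}$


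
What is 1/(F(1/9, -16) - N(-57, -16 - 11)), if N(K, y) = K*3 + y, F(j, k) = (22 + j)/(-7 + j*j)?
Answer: 566/110277 ≈ 0.0051325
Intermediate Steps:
F(j, k) = (22 + j)/(-7 + j²)
N(K, y) = y + 3*K (N(K, y) = 3*K + y = y + 3*K)
1/(F(1/9, -16) - N(-57, -16 - 11)) = 1/((22 + 1/9)/(-7 + (1/9)²) - ((-16 - 11) + 3*(-57))) = 1/((22 + ⅑)/(-7 + (⅑)²) - (-27 - 171)) = 1/((199/9)/(-7 + 1/81) - 1*(-198)) = 1/((199/9)/(-566/81) + 198) = 1/(-81/566*199/9 + 198) = 1/(-1791/566 + 198) = 1/(110277/566) = 566/110277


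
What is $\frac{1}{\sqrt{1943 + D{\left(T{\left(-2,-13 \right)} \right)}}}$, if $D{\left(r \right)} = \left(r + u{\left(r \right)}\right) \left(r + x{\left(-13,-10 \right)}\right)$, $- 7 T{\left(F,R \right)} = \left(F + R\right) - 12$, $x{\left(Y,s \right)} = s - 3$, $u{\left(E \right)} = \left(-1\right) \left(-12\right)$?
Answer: $\frac{7 \sqrt{88103}}{88103} \approx 0.023583$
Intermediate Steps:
$u{\left(E \right)} = 12$
$x{\left(Y,s \right)} = -3 + s$ ($x{\left(Y,s \right)} = s - 3 = -3 + s$)
$T{\left(F,R \right)} = \frac{12}{7} - \frac{F}{7} - \frac{R}{7}$ ($T{\left(F,R \right)} = - \frac{\left(F + R\right) - 12}{7} = - \frac{-12 + F + R}{7} = \frac{12}{7} - \frac{F}{7} - \frac{R}{7}$)
$D{\left(r \right)} = \left(-13 + r\right) \left(12 + r\right)$ ($D{\left(r \right)} = \left(r + 12\right) \left(r - 13\right) = \left(12 + r\right) \left(r - 13\right) = \left(12 + r\right) \left(-13 + r\right) = \left(-13 + r\right) \left(12 + r\right)$)
$\frac{1}{\sqrt{1943 + D{\left(T{\left(-2,-13 \right)} \right)}}} = \frac{1}{\sqrt{1943 - \left(\frac{1104}{7} + \frac{2}{7} + \frac{13}{7} - \left(\frac{12}{7} - - \frac{2}{7} - - \frac{13}{7}\right)^{2}\right)}} = \frac{1}{\sqrt{1943 - \left(\frac{1119}{7} - \left(\frac{12}{7} + \frac{2}{7} + \frac{13}{7}\right)^{2}\right)}} = \frac{1}{\sqrt{1943 - \left(\frac{1119}{7} - \frac{729}{49}\right)}} = \frac{1}{\sqrt{1943 - \frac{7104}{49}}} = \frac{1}{\sqrt{\frac{88103}{49}}} = \frac{1}{\frac{1}{7} \sqrt{88103}} = \frac{7 \sqrt{88103}}{88103}$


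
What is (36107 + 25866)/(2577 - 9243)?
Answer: -61973/6666 ≈ -9.2969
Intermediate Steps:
(36107 + 25866)/(2577 - 9243) = 61973/(-6666) = 61973*(-1/6666) = -61973/6666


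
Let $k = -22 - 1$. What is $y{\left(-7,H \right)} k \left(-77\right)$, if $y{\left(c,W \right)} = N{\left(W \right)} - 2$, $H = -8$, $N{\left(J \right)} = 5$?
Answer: $5313$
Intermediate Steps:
$k = -23$
$y{\left(c,W \right)} = 3$ ($y{\left(c,W \right)} = 5 - 2 = 3$)
$y{\left(-7,H \right)} k \left(-77\right) = 3 \left(-23\right) \left(-77\right) = \left(-69\right) \left(-77\right) = 5313$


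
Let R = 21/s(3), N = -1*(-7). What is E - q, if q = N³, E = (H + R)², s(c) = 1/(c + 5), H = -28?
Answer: 19257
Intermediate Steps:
s(c) = 1/(5 + c)
N = 7
R = 168 (R = 21/(1/(5 + 3)) = 21/(1/8) = 21/(⅛) = 21*8 = 168)
E = 19600 (E = (-28 + 168)² = 140² = 19600)
q = 343 (q = 7³ = 343)
E - q = 19600 - 1*343 = 19600 - 343 = 19257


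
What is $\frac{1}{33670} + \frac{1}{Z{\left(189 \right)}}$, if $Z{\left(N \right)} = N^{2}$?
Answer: $\frac{9913}{171818010} \approx 5.7695 \cdot 10^{-5}$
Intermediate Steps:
$\frac{1}{33670} + \frac{1}{Z{\left(189 \right)}} = \frac{1}{33670} + \frac{1}{189^{2}} = \frac{1}{33670} + \frac{1}{35721} = \frac{9913}{171818010}$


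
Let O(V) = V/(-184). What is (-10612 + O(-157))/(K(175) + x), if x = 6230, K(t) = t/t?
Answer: -650817/382168 ≈ -1.7030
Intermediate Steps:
O(V) = -V/184 (O(V) = V*(-1/184) = -V/184)
K(t) = 1
(-10612 + O(-157))/(K(175) + x) = (-10612 - 1/184*(-157))/(1 + 6230) = (-10612 + 157/184)/6231 = -1952451/184*1/6231 = -650817/382168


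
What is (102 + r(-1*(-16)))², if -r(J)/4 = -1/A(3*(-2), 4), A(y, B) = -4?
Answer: 10201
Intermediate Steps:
r(J) = -1 (r(J) = -(-4)/(-4) = -(-4)*(-1)/4 = -4*¼ = -1)
(102 + r(-1*(-16)))² = (102 - 1)² = 101² = 10201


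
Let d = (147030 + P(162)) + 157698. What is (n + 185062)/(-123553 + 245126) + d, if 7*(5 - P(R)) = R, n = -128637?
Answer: 4251013692/13951 ≈ 3.0471e+5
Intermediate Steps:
P(R) = 5 - R/7
d = 2132969/7 (d = (147030 + (5 - 1/7*162)) + 157698 = (147030 + (5 - 162/7)) + 157698 = (147030 - 127/7) + 157698 = 1029083/7 + 157698 = 2132969/7 ≈ 3.0471e+5)
(n + 185062)/(-123553 + 245126) + d = (-128637 + 185062)/(-123553 + 245126) + 2132969/7 = 56425/121573 + 2132969/7 = 56425*(1/121573) + 2132969/7 = 925/1993 + 2132969/7 = 4251013692/13951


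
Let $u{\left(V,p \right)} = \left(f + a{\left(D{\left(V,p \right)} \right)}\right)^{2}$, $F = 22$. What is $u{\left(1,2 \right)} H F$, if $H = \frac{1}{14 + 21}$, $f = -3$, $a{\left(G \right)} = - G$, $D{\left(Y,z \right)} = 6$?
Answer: $\frac{1782}{35} \approx 50.914$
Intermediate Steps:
$H = \frac{1}{35} \approx 0.028571$
$u{\left(V,p \right)} = 81$ ($u{\left(V,p \right)} = \left(-3 - 6\right)^{2} = \left(-9\right)^{2} = 81$)
$u{\left(1,2 \right)} H F = 81 \cdot \frac{1}{35} \cdot 22 = \frac{81}{35} \cdot 22 = \frac{1782}{35}$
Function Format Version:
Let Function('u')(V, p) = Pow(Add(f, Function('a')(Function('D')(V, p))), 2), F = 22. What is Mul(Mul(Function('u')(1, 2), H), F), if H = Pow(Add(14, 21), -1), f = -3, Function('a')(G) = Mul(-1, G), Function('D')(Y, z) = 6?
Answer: Rational(1782, 35) ≈ 50.914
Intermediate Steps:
H = Rational(1, 35) (H = Pow(35, -1) = Rational(1, 35) ≈ 0.028571)
Function('u')(V, p) = 81 (Function('u')(V, p) = Pow(Add(-3, Mul(-1, 6)), 2) = Pow(Add(-3, -6), 2) = Pow(-9, 2) = 81)
Mul(Mul(Function('u')(1, 2), H), F) = Mul(Mul(81, Rational(1, 35)), 22) = Mul(Rational(81, 35), 22) = Rational(1782, 35)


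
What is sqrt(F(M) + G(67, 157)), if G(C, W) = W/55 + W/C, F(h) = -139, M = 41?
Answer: I*sqrt(1816929785)/3685 ≈ 11.567*I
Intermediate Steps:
G(C, W) = W/55 + W/C (G(C, W) = W*(1/55) + W/C = W/55 + W/C)
sqrt(F(M) + G(67, 157)) = sqrt(-139 + ((1/55)*157 + 157/67)) = sqrt(-139 + (157/55 + 157*(1/67))) = sqrt(-139 + (157/55 + 157/67)) = sqrt(-139 + 19154/3685) = sqrt(-493061/3685) = I*sqrt(1816929785)/3685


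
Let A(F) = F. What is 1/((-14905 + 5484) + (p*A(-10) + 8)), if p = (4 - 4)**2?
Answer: -1/9413 ≈ -0.00010624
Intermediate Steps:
p = 0 (p = 0**2 = 0)
1/((-14905 + 5484) + (p*A(-10) + 8)) = 1/((-14905 + 5484) + (0*(-10) + 8)) = 1/(-9421 + (0 + 8)) = 1/(-9421 + 8) = 1/(-9413) = -1/9413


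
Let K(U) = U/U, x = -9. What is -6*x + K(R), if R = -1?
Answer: 55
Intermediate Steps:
K(U) = 1
-6*x + K(R) = -6*(-9) + 1 = 54 + 1 = 55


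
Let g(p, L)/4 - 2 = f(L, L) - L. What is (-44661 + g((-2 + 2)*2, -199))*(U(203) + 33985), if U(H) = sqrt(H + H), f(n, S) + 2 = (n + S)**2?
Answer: 20042687735 + 589751*sqrt(406) ≈ 2.0055e+10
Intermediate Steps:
f(n, S) = -2 + (S + n)**2 (f(n, S) = -2 + (n + S)**2 = -2 + (S + n)**2)
U(H) = sqrt(2)*sqrt(H) (U(H) = sqrt(2*H) = sqrt(2)*sqrt(H))
g(p, L) = -4*L + 16*L**2 (g(p, L) = 8 + 4*((-2 + (L + L)**2) - L) = 8 + 4*((-2 + (2*L)**2) - L) = 8 + 4*((-2 + 4*L**2) - L) = 8 + 4*(-2 - L + 4*L**2) = 8 + (-8 - 4*L + 16*L**2) = -4*L + 16*L**2)
(-44661 + g((-2 + 2)*2, -199))*(U(203) + 33985) = (-44661 + 4*(-199)*(-1 + 4*(-199)))*(sqrt(2)*sqrt(203) + 33985) = (-44661 + 4*(-199)*(-1 - 796))*(sqrt(406) + 33985) = (-44661 + 4*(-199)*(-797))*(33985 + sqrt(406)) = (-44661 + 634412)*(33985 + sqrt(406)) = 589751*(33985 + sqrt(406)) = 20042687735 + 589751*sqrt(406)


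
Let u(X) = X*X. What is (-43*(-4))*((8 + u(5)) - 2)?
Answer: 5332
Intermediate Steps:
u(X) = X²
(-43*(-4))*((8 + u(5)) - 2) = (-43*(-4))*((8 + 5²) - 2) = 172*((8 + 25) - 2) = 172*(33 - 2) = 172*31 = 5332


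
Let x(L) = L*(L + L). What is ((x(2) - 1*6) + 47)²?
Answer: 2401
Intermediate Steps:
x(L) = 2*L² (x(L) = L*(2*L) = 2*L²)
((x(2) - 1*6) + 47)² = ((2*2² - 1*6) + 47)² = ((2*4 - 6) + 47)² = ((8 - 6) + 47)² = (2 + 47)² = 49² = 2401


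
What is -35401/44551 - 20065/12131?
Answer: -1323365346/540448181 ≈ -2.4486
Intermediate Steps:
-35401/44551 - 20065/12131 = -1323365346/540448181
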